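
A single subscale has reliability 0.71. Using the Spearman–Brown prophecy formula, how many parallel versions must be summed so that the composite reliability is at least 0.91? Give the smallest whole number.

k ≥ ρ*(1−ρ₁)/(ρ₁(1−ρ*)) = 0.91·0.29 / (0.71·0.09) = 4.130.
Smallest integer k = 5.

5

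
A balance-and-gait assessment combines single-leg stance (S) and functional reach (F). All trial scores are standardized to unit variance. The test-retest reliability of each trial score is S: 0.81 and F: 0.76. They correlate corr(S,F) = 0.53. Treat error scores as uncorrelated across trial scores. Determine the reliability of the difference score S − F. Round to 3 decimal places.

0.543

Var(S−F) = 1 + 1 − 2·0.53 = 2 − 1.06 = 0.94.
Because errors are independent across components, Cov(Tᵢ,Tⱼ) = Cov(Xᵢ,Xⱼ); the off-diagonal part of the true-score variance is the same as above.
True-score variance = [0.81 + 0.76] − 1.06 = 1.57 − 1.06 = 0.51.
Reliability = 0.51 / 0.94 = 0.543.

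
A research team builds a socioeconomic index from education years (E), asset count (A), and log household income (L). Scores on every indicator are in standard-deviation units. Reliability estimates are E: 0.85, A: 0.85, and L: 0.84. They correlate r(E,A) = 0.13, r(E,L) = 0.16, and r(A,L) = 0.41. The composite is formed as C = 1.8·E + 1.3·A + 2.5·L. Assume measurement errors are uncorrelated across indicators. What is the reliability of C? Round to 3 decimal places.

Var(C) = 1.8² + 1.3² + 2.5² + 2·[2.34·0.13 + 4.5·0.16 + 3.25·0.41] = 11.18 + 4.7134 = 15.8934.
Under uncorrelated errors the observed covariances equal the true-score covariances, so only the own-variance terms attenuate.
True-score variance = [1.8²·0.85 + 1.3²·0.85 + 2.5²·0.84] + 4.7134 = 9.4405 + 4.7134 = 14.1539.
Reliability = 14.1539 / 15.8934 = 0.891.

0.891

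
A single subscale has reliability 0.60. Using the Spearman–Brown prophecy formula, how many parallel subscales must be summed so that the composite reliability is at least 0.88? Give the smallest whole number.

5

k ≥ ρ*(1−ρ₁)/(ρ₁(1−ρ*)) = 0.88·0.40 / (0.60·0.12) = 4.889.
Smallest integer k = 5.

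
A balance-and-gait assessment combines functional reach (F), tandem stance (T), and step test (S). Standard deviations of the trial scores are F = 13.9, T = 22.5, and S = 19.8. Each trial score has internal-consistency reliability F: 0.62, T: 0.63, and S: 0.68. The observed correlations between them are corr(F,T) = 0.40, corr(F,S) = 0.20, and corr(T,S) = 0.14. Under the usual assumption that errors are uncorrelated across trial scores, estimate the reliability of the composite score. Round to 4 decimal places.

Var(F+T+S) = 13.9² + 22.5² + 19.8² + 2·[13.9·22.5·0.40 + 13.9·19.8·0.20 + 22.5·19.8·0.14] = 1091.5 + 485.028 = 1576.53.
Under uncorrelated errors the observed covariances equal the true-score covariances, so only the own-variance terms attenuate.
True-score variance = [13.9²·0.62 + 22.5²·0.63 + 19.8²·0.68] + 485.028 = 705.315 + 485.028 = 1190.34.
Reliability = 1190.34 / 1576.53 = 0.7550.

0.7550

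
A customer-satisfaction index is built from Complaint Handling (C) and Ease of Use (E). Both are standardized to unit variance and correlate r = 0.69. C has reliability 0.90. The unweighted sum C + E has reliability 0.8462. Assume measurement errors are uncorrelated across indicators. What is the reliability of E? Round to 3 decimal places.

Var(C+E) = 2 + 2·0.69 = 3.380.
True-score variance = ρ_C + ρ_E + 2·0.69, so 0.8462 = (0.90 + ρ_E + 1.38) / 3.380.
ρ_E = 0.8462·3.380 − 0.90 − 1.38 = 0.580.

0.580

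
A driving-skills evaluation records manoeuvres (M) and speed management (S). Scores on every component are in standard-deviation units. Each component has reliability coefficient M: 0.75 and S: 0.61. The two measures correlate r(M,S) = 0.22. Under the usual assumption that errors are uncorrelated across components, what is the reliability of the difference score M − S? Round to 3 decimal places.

0.590

Var(M−S) = 1 + 1 − 2·0.22 = 2 − 0.44 = 1.56.
With uncorrelated errors the cross-covariances are all true-score covariance, so they carry over unchanged; only the diagonal terms shrink to ρᵢσᵢ².
True-score variance = [0.75 + 0.61] − 0.44 = 1.36 − 0.44 = 0.92.
Reliability = 0.92 / 1.56 = 0.590.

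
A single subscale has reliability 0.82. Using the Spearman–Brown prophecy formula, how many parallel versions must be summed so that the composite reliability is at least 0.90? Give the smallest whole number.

2

k ≥ ρ*(1−ρ₁)/(ρ₁(1−ρ*)) = 0.90·0.18 / (0.82·0.10) = 1.976.
Smallest integer k = 2.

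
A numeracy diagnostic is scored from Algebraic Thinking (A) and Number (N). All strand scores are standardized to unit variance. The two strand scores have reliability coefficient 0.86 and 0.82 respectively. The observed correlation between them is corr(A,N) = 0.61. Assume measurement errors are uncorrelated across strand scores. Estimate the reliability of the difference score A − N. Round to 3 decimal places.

0.590

Var(A−N) = 1 + 1 − 2·0.61 = 2 − 1.22 = 0.78.
Under uncorrelated errors the observed covariances equal the true-score covariances, so only the own-variance terms attenuate.
True-score variance = [0.86 + 0.82] − 1.22 = 1.68 − 1.22 = 0.46.
Reliability = 0.46 / 0.78 = 0.590.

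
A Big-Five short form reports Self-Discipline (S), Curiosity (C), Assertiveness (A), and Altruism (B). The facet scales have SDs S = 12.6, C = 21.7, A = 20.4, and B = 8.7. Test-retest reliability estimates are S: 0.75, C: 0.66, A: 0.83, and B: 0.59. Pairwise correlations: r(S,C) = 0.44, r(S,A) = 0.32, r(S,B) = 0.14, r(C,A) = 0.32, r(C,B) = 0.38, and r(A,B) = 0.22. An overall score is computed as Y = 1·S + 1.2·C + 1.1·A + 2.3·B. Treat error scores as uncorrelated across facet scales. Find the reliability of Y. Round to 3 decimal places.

0.840

Var(Y) = 12.6² + 1.2²·21.7² + 1.1²·20.4² + 2.3²·8.7² + 2·[1.2·12.6·21.7·0.44 + 1.1·12.6·20.4·0.32 + 2.3·12.6·8.7·0.14 + 1.32·21.7·20.4·0.32 + 2.76·21.7·8.7·0.38 + 2.53·20.4·8.7·0.22] = 1740.8 + 1507.84 = 3248.63.
Under uncorrelated errors the observed covariances equal the true-score covariances, so only the own-variance terms attenuate.
True-score variance = [12.6²·0.75 + 1.2²·21.7²·0.66 + 1.1²·20.4²·0.83 + 2.3²·8.7²·0.59] + 1507.84 = 1220.79 + 1507.84 = 2728.63.
Reliability = 2728.63 / 3248.63 = 0.840.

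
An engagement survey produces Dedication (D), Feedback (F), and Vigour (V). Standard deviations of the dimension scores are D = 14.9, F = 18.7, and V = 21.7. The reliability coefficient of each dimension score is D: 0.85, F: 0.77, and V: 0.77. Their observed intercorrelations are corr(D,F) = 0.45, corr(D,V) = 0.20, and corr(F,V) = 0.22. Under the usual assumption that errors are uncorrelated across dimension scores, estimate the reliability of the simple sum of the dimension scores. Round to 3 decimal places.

Var(D+F+V) = 14.9² + 18.7² + 21.7² + 2·[14.9·18.7·0.45 + 14.9·21.7·0.20 + 18.7·21.7·0.22] = 1042.59 + 558.647 = 1601.24.
With uncorrelated errors the cross-covariances are all true-score covariance, so they carry over unchanged; only the diagonal terms shrink to ρᵢσᵢ².
True-score variance = [14.9²·0.85 + 18.7²·0.77 + 21.7²·0.77] + 558.647 = 820.555 + 558.647 = 1379.2.
Reliability = 1379.2 / 1601.24 = 0.861.

0.861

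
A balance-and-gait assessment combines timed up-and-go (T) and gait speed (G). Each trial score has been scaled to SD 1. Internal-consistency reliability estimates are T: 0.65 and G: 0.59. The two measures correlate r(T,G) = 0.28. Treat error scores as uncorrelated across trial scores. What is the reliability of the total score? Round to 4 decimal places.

0.7031

Var(T+G) = 2 + 2·[0.28] = 2 + 0.56 = 2.56.
Under uncorrelated errors the observed covariances equal the true-score covariances, so only the own-variance terms attenuate.
True-score variance = [0.65 + 0.59] + 0.56 = 1.24 + 0.56 = 1.8.
Reliability = 1.8 / 2.56 = 0.7031.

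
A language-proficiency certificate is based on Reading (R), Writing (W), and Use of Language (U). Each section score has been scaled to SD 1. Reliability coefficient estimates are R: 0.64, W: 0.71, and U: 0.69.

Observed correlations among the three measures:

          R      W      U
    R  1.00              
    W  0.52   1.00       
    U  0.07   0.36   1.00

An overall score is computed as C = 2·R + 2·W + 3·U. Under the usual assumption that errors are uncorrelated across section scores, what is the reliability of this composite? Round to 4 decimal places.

Var(C) = 2² + 2² + 3² + 2·[4·0.52 + 6·0.07 + 6·0.36] = 17 + 9.32 = 26.32.
Because errors are independent across components, Cov(Tᵢ,Tⱼ) = Cov(Xᵢ,Xⱼ); the off-diagonal part of the true-score variance is the same as above.
True-score variance = [2²·0.64 + 2²·0.71 + 3²·0.69] + 9.32 = 11.61 + 9.32 = 20.93.
Reliability = 20.93 / 26.32 = 0.7952.

0.7952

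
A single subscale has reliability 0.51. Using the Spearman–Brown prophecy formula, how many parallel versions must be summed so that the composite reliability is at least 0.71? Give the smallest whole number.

3

k ≥ ρ*(1−ρ₁)/(ρ₁(1−ρ*)) = 0.71·0.49 / (0.51·0.29) = 2.352.
Smallest integer k = 3.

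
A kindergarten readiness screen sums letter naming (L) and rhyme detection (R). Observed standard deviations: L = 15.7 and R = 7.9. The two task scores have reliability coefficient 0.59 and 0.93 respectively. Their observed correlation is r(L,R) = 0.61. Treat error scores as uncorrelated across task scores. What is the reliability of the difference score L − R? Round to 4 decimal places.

Var(L−R) = 15.7² + 7.9² − 2·15.7·7.9·0.61 = 308.9 − 151.317 = 157.583.
Because errors are independent across components, Cov(Tᵢ,Tⱼ) = Cov(Xᵢ,Xⱼ); the off-diagonal part of the true-score variance is the same as above.
True-score variance = [15.7²·0.59 + 7.9²·0.93] − 151.317 = 203.47 − 151.317 = 52.1538.
Reliability = 52.1538 / 157.583 = 0.3310.

0.3310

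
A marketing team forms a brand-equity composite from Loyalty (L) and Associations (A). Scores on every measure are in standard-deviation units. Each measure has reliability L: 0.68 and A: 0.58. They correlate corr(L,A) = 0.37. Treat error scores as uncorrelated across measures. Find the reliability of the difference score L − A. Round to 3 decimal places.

0.413

Var(L−A) = 1 + 1 − 2·0.37 = 2 − 0.74 = 1.26.
With uncorrelated errors the cross-covariances are all true-score covariance, so they carry over unchanged; only the diagonal terms shrink to ρᵢσᵢ².
True-score variance = [0.68 + 0.58] − 0.74 = 1.26 − 0.74 = 0.52.
Reliability = 0.52 / 1.26 = 0.413.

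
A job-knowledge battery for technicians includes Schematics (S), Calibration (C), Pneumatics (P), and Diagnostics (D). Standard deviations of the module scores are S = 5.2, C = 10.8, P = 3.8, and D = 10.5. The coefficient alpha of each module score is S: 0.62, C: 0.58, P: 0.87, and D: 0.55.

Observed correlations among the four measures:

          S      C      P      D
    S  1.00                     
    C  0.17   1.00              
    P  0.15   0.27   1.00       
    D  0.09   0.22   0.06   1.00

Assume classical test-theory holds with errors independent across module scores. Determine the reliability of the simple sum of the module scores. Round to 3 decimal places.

0.709

Var(S+C+P+D) = 5.2² + 10.8² + 3.8² + 10.5² + 2·[5.2·10.8·0.17 + 5.2·3.8·0.15 + 5.2·10.5·0.09 + 10.8·3.8·0.27 + 10.8·10.5·0.22 + 3.8·10.5·0.06] = 268.37 + 111.696 = 380.066.
Because errors are independent across components, Cov(Tᵢ,Tⱼ) = Cov(Xᵢ,Xⱼ); the off-diagonal part of the true-score variance is the same as above.
True-score variance = [5.2²·0.62 + 10.8²·0.58 + 3.8²·0.87 + 10.5²·0.55] + 111.696 = 157.616 + 111.696 = 269.312.
Reliability = 269.312 / 380.066 = 0.709.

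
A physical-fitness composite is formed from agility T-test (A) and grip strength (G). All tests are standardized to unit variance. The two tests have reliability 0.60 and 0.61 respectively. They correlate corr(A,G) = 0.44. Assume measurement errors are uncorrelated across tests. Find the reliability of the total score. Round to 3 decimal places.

Var(A+G) = 2 + 2·[0.44] = 2 + 0.88 = 2.88.
Under uncorrelated errors the observed covariances equal the true-score covariances, so only the own-variance terms attenuate.
True-score variance = [0.60 + 0.61] + 0.88 = 1.21 + 0.88 = 2.09.
Reliability = 2.09 / 2.88 = 0.726.

0.726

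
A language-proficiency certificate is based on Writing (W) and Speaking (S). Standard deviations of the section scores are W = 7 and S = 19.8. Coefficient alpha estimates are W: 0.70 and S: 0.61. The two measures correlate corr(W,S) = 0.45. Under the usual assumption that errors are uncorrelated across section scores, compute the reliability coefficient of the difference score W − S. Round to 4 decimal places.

Var(W−S) = 7² + 19.8² − 2·7·19.8·0.45 = 441.04 − 124.74 = 316.3.
With uncorrelated errors the cross-covariances are all true-score covariance, so they carry over unchanged; only the diagonal terms shrink to ρᵢσᵢ².
True-score variance = [7²·0.70 + 19.8²·0.61] − 124.74 = 273.444 − 124.74 = 148.704.
Reliability = 148.704 / 316.3 = 0.4701.

0.4701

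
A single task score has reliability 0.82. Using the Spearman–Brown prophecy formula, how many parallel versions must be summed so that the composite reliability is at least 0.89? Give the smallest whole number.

k ≥ ρ*(1−ρ₁)/(ρ₁(1−ρ*)) = 0.89·0.18 / (0.82·0.11) = 1.776.
Smallest integer k = 2.

2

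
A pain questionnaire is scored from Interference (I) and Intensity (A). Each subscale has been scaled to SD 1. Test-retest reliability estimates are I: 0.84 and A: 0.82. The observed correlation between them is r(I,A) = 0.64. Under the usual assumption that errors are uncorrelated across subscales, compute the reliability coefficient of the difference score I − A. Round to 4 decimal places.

0.5278

Var(I−A) = 1 + 1 − 2·0.64 = 2 − 1.28 = 0.72.
Because errors are independent across components, Cov(Tᵢ,Tⱼ) = Cov(Xᵢ,Xⱼ); the off-diagonal part of the true-score variance is the same as above.
True-score variance = [0.84 + 0.82] − 1.28 = 1.66 − 1.28 = 0.38.
Reliability = 0.38 / 0.72 = 0.5278.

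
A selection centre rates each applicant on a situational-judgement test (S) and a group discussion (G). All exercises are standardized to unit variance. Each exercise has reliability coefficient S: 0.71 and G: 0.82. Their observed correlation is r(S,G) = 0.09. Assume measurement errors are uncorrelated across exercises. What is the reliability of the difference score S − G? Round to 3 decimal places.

Var(S−G) = 1 + 1 − 2·0.09 = 2 − 0.18 = 1.82.
Because errors are independent across components, Cov(Tᵢ,Tⱼ) = Cov(Xᵢ,Xⱼ); the off-diagonal part of the true-score variance is the same as above.
True-score variance = [0.71 + 0.82] − 0.18 = 1.53 − 0.18 = 1.35.
Reliability = 1.35 / 1.82 = 0.742.

0.742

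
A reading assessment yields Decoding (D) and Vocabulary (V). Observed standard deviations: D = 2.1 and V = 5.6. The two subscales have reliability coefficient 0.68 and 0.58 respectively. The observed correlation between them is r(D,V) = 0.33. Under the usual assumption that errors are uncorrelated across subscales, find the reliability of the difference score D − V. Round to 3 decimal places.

Var(D−V) = 2.1² + 5.6² − 2·2.1·5.6·0.33 = 35.77 − 7.7616 = 28.0084.
Under uncorrelated errors the observed covariances equal the true-score covariances, so only the own-variance terms attenuate.
True-score variance = [2.1²·0.68 + 5.6²·0.58] − 7.7616 = 21.1876 − 7.7616 = 13.426.
Reliability = 13.426 / 28.0084 = 0.479.

0.479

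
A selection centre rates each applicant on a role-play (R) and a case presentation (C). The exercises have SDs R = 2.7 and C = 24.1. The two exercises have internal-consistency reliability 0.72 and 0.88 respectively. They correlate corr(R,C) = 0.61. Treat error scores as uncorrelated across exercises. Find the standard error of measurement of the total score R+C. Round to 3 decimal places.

Var(total) = 588.1 + 79.3854 = 667.485.
True-score variance = 516.362 + 79.3854 = 595.747, so reliability = 0.8925.
Error variance = 667.485 − 595.747 = 71.7384; SEM = √71.7384 = 8.470.

8.470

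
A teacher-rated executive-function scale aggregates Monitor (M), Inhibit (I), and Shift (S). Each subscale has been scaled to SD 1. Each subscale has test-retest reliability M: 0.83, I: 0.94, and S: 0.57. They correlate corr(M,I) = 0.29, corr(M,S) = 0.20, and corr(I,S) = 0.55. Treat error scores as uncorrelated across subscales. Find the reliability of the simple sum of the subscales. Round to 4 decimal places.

0.8701

Var(M+I+S) = 3 + 2·[0.29 + 0.20 + 0.55] = 3 + 2.08 = 5.08.
Because errors are independent across components, Cov(Tᵢ,Tⱼ) = Cov(Xᵢ,Xⱼ); the off-diagonal part of the true-score variance is the same as above.
True-score variance = [0.83 + 0.94 + 0.57] + 2.08 = 2.34 + 2.08 = 4.42.
Reliability = 4.42 / 5.08 = 0.8701.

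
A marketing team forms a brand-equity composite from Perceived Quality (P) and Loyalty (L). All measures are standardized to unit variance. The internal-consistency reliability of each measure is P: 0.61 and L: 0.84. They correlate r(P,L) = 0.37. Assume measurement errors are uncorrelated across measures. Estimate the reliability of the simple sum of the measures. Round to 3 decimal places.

Var(P+L) = 2 + 2·[0.37] = 2 + 0.74 = 2.74.
Under uncorrelated errors the observed covariances equal the true-score covariances, so only the own-variance terms attenuate.
True-score variance = [0.61 + 0.84] + 0.74 = 1.45 + 0.74 = 2.19.
Reliability = 2.19 / 2.74 = 0.799.

0.799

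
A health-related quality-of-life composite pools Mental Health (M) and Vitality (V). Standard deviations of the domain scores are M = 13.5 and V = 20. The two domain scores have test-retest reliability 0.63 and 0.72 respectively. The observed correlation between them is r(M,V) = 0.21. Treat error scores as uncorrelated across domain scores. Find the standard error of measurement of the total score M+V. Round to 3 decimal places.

13.395

Var(total) = 582.25 + 113.4 = 695.65.
True-score variance = 402.817 + 113.4 = 516.217, so reliability = 0.7421.
Error variance = 695.65 − 516.217 = 179.433; SEM = √179.433 = 13.395.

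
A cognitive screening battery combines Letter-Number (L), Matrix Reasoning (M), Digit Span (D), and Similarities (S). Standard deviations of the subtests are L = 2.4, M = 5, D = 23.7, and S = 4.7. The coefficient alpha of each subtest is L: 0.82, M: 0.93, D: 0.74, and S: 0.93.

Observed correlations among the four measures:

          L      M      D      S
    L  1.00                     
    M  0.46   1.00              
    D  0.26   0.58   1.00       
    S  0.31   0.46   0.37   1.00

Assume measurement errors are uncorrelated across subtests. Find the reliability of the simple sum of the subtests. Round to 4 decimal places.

Var(L+M+D+S) = 2.4² + 5² + 23.7² + 4.7² + 2·[2.4·5·0.46 + 2.4·23.7·0.26 + 2.4·4.7·0.31 + 5·23.7·0.58 + 5·4.7·0.46 + 23.7·4.7·0.37] = 614.54 + 289.12 = 903.66.
With uncorrelated errors the cross-covariances are all true-score covariance, so they carry over unchanged; only the diagonal terms shrink to ρᵢσᵢ².
True-score variance = [2.4²·0.82 + 5²·0.93 + 23.7²·0.74 + 4.7²·0.93] + 289.12 = 464.167 + 289.12 = 753.287.
Reliability = 753.287 / 903.66 = 0.8336.

0.8336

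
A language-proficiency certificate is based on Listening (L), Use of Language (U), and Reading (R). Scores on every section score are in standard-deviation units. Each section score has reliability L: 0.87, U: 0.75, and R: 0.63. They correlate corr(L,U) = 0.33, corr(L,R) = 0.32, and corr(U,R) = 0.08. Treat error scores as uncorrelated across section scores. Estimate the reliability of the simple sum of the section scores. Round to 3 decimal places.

Var(L+U+R) = 3 + 2·[0.33 + 0.32 + 0.08] = 3 + 1.46 = 4.46.
Because errors are independent across components, Cov(Tᵢ,Tⱼ) = Cov(Xᵢ,Xⱼ); the off-diagonal part of the true-score variance is the same as above.
True-score variance = [0.87 + 0.75 + 0.63] + 1.46 = 2.25 + 1.46 = 3.71.
Reliability = 3.71 / 4.46 = 0.832.

0.832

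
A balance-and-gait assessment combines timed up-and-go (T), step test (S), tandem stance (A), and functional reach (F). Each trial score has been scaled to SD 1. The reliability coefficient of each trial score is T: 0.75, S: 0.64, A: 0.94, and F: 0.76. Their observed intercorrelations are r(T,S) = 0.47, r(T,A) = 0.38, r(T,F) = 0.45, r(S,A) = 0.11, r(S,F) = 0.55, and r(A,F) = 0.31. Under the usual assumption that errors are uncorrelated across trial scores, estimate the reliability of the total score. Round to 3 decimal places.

Var(T+S+A+F) = 4 + 2·[0.47 + 0.38 + 0.45 + 0.11 + 0.55 + 0.31] = 4 + 4.54 = 8.54.
Because errors are independent across components, Cov(Tᵢ,Tⱼ) = Cov(Xᵢ,Xⱼ); the off-diagonal part of the true-score variance is the same as above.
True-score variance = [0.75 + 0.64 + 0.94 + 0.76] + 4.54 = 3.09 + 4.54 = 7.63.
Reliability = 7.63 / 8.54 = 0.893.

0.893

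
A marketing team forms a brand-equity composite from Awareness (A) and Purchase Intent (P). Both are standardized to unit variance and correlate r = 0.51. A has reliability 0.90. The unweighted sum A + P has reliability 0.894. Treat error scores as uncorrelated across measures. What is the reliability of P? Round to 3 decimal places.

0.780

Var(A+P) = 2 + 2·0.51 = 3.020.
True-score variance = ρ_A + ρ_P + 2·0.51, so 0.894 = (0.90 + ρ_P + 1.02) / 3.020.
ρ_P = 0.894·3.020 − 0.90 − 1.02 = 0.780.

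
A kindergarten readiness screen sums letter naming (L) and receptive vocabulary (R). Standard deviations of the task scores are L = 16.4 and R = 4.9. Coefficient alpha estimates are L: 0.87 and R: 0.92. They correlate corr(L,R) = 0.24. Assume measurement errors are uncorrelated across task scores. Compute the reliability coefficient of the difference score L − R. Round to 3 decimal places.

Var(L−R) = 16.4² + 4.9² − 2·16.4·4.9·0.24 = 292.97 − 38.5728 = 254.397.
Because errors are independent across components, Cov(Tᵢ,Tⱼ) = Cov(Xᵢ,Xⱼ); the off-diagonal part of the true-score variance is the same as above.
True-score variance = [16.4²·0.87 + 4.9²·0.92] − 38.5728 = 256.084 − 38.5728 = 217.512.
Reliability = 217.512 / 254.397 = 0.855.

0.855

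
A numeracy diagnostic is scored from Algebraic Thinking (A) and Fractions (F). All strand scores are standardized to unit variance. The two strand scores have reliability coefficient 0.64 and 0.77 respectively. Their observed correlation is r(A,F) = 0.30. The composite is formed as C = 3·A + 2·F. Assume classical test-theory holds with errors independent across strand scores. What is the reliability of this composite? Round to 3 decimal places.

0.749

Var(C) = 3² + 2² + 2·[6·0.30] = 13 + 3.6 = 16.6.
Under uncorrelated errors the observed covariances equal the true-score covariances, so only the own-variance terms attenuate.
True-score variance = [3²·0.64 + 2²·0.77] + 3.6 = 8.84 + 3.6 = 12.44.
Reliability = 12.44 / 16.6 = 0.749.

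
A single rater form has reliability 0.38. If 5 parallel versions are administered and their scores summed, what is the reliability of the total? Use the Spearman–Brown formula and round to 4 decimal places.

ρ_k = kρ / (1 + (k−1)ρ) = 5·0.38 / (1 + 4·0.38) = 1.900 / 2.520 = 0.7540.

0.7540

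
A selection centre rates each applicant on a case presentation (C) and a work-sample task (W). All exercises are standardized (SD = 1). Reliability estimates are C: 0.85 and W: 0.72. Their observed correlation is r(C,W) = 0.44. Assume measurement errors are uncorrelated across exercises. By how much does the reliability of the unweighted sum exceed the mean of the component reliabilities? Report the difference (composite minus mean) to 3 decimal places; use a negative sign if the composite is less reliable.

Var(sum) = 2 + 0.88 = 2.88; true-score variance = 1.57 + 0.88 = 2.45; composite reliability = 0.8507.
Mean component reliability = 0.7850.
Difference = 0.8507 − 0.7850 = 0.066.

0.066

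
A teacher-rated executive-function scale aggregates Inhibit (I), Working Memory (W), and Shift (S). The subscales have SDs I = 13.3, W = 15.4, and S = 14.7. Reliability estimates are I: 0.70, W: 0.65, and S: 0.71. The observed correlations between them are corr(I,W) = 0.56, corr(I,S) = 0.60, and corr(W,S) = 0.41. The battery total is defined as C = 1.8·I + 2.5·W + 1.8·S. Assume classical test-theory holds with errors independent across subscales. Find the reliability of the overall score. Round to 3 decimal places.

Var(C) = 1.8²·13.3² + 2.5²·15.4² + 1.8²·14.7² + 2·[4.5·13.3·15.4·0.56 + 3.24·13.3·14.7·0.60 + 4.5·15.4·14.7·0.41] = 2755.51 + 2627.78 = 5383.28.
With uncorrelated errors the cross-covariances are all true-score covariance, so they carry over unchanged; only the diagonal terms shrink to ρᵢσᵢ².
True-score variance = [1.8²·13.3²·0.70 + 2.5²·15.4²·0.65 + 1.8²·14.7²·0.71] + 2627.78 = 1861.74 + 2627.78 = 4489.52.
Reliability = 4489.52 / 5383.28 = 0.834.

0.834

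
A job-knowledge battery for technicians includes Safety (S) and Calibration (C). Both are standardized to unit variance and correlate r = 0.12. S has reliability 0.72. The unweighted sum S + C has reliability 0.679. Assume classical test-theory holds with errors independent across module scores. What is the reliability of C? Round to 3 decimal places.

0.561

Var(S+C) = 2 + 2·0.12 = 2.240.
True-score variance = ρ_S + ρ_C + 2·0.12, so 0.679 = (0.72 + ρ_C + 0.24) / 2.240.
ρ_C = 0.679·2.240 − 0.72 − 0.24 = 0.561.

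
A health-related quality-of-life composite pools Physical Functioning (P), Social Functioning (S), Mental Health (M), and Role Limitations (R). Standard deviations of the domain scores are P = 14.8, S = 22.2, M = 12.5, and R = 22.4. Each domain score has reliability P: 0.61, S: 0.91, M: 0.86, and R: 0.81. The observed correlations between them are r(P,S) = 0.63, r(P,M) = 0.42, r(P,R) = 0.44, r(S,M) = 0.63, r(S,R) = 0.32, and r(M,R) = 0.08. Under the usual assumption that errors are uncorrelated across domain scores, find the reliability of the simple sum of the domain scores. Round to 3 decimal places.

0.916

Var(P+S+M+R) = 14.8² + 22.2² + 12.5² + 22.4² + 2·[14.8·22.2·0.63 + 14.8·12.5·0.42 + 14.8·22.4·0.44 + 22.2·12.5·0.63 + 22.2·22.4·0.32 + 12.5·22.4·0.08] = 1369.89 + 1573.83 = 2943.72.
Because errors are independent across components, Cov(Tᵢ,Tⱼ) = Cov(Xᵢ,Xⱼ); the off-diagonal part of the true-score variance is the same as above.
True-score variance = [14.8²·0.61 + 22.2²·0.91 + 12.5²·0.86 + 22.4²·0.81] + 1573.83 = 1122.9 + 1573.83 = 2696.73.
Reliability = 2696.73 / 2943.72 = 0.916.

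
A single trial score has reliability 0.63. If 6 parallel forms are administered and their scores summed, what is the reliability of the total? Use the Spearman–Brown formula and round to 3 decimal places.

ρ_k = kρ / (1 + (k−1)ρ) = 6·0.63 / (1 + 5·0.63) = 3.780 / 4.150 = 0.911.

0.911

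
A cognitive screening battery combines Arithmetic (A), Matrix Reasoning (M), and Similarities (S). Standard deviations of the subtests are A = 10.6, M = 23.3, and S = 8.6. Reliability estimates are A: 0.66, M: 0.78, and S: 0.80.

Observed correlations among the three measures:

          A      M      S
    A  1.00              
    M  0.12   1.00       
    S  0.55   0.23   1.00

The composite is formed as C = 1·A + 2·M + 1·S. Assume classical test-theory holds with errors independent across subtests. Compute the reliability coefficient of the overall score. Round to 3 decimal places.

0.808

Var(C) = 10.6² + 2²·23.3² + 8.6² + 2·[2·10.6·23.3·0.12 + 10.6·8.6·0.55 + 2·23.3·8.6·0.23] = 2357.88 + 403.176 = 2761.06.
Under uncorrelated errors the observed covariances equal the true-score covariances, so only the own-variance terms attenuate.
True-score variance = [10.6²·0.66 + 2²·23.3²·0.78 + 8.6²·0.80] + 403.176 = 1827.14 + 403.176 = 2230.32.
Reliability = 2230.32 / 2761.06 = 0.808.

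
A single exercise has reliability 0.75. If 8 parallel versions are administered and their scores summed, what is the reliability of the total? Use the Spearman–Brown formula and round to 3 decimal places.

ρ_k = kρ / (1 + (k−1)ρ) = 8·0.75 / (1 + 7·0.75) = 6.000 / 6.250 = 0.960.

0.960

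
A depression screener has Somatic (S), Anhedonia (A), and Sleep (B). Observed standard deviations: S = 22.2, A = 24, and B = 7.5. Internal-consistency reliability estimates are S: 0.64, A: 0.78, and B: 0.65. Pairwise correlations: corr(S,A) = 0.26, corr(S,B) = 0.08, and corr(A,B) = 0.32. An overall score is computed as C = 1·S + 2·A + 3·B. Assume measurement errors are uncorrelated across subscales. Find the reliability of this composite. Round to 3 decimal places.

0.814

Var(C) = 22.2² + 2²·24² + 3²·7.5² + 2·[2·22.2·24·0.26 + 3·22.2·7.5·0.08 + 6·24·7.5·0.32] = 3303.09 + 1325.23 = 4628.32.
Because errors are independent across components, Cov(Tᵢ,Tⱼ) = Cov(Xᵢ,Xⱼ); the off-diagonal part of the true-score variance is the same as above.
True-score variance = [22.2²·0.64 + 2²·24²·0.78 + 3²·7.5²·0.65] + 1325.23 = 2441.6 + 1325.23 = 3766.83.
Reliability = 3766.83 / 4628.32 = 0.814.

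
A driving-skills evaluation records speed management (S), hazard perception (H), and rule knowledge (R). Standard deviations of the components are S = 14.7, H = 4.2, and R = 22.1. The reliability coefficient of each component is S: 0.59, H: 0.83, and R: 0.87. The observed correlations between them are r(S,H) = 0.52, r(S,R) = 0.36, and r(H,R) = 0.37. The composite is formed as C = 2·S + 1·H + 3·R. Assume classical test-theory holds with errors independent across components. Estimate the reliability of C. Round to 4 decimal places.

Var(C) = 2²·14.7² + 4.2² + 3²·22.1² + 2·[2·14.7·4.2·0.52 + 6·14.7·22.1·0.36 + 3·4.2·22.1·0.37] = 5277.69 + 1737.92 = 7015.61.
Because errors are independent across components, Cov(Tᵢ,Tⱼ) = Cov(Xᵢ,Xⱼ); the off-diagonal part of the true-score variance is the same as above.
True-score variance = [2²·14.7²·0.59 + 4.2²·0.83 + 3²·22.1²·0.87] + 1737.92 = 4348.86 + 1737.92 = 6086.78.
Reliability = 6086.78 / 7015.61 = 0.8676.

0.8676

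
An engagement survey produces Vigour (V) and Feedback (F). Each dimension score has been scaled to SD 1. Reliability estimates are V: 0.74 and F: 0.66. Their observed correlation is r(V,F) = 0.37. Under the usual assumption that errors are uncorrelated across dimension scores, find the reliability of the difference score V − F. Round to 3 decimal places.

Var(V−F) = 1 + 1 − 2·0.37 = 2 − 0.74 = 1.26.
With uncorrelated errors the cross-covariances are all true-score covariance, so they carry over unchanged; only the diagonal terms shrink to ρᵢσᵢ².
True-score variance = [0.74 + 0.66] − 0.74 = 1.4 − 0.74 = 0.66.
Reliability = 0.66 / 1.26 = 0.524.

0.524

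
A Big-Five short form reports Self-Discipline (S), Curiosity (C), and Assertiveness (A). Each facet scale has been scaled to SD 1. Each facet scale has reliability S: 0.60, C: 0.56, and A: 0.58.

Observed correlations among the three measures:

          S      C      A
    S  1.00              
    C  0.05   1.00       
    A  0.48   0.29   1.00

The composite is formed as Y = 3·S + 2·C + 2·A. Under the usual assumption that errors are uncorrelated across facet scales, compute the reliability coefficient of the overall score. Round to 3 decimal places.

0.726

Var(Y) = 3² + 2² + 2² + 2·[6·0.05 + 6·0.48 + 4·0.29] = 17 + 8.68 = 25.68.
With uncorrelated errors the cross-covariances are all true-score covariance, so they carry over unchanged; only the diagonal terms shrink to ρᵢσᵢ².
True-score variance = [3²·0.60 + 2²·0.56 + 2²·0.58] + 8.68 = 9.96 + 8.68 = 18.64.
Reliability = 18.64 / 25.68 = 0.726.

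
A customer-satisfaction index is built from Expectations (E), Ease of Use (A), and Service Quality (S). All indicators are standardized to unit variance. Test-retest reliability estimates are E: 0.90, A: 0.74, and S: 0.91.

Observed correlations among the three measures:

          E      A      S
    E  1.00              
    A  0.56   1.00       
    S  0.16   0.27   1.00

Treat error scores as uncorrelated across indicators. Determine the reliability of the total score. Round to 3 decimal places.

Var(E+A+S) = 3 + 2·[0.56 + 0.16 + 0.27] = 3 + 1.98 = 4.98.
With uncorrelated errors the cross-covariances are all true-score covariance, so they carry over unchanged; only the diagonal terms shrink to ρᵢσᵢ².
True-score variance = [0.90 + 0.74 + 0.91] + 1.98 = 2.55 + 1.98 = 4.53.
Reliability = 4.53 / 4.98 = 0.910.

0.910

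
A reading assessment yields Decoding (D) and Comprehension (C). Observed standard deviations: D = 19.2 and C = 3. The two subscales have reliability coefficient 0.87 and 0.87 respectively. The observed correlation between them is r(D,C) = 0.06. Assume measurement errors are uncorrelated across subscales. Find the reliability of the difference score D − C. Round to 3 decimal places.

0.868

Var(D−C) = 19.2² + 3² − 2·19.2·3·0.06 = 377.64 − 6.912 = 370.728.
With uncorrelated errors the cross-covariances are all true-score covariance, so they carry over unchanged; only the diagonal terms shrink to ρᵢσᵢ².
True-score variance = [19.2²·0.87 + 3²·0.87] − 6.912 = 328.547 − 6.912 = 321.635.
Reliability = 321.635 / 370.728 = 0.868.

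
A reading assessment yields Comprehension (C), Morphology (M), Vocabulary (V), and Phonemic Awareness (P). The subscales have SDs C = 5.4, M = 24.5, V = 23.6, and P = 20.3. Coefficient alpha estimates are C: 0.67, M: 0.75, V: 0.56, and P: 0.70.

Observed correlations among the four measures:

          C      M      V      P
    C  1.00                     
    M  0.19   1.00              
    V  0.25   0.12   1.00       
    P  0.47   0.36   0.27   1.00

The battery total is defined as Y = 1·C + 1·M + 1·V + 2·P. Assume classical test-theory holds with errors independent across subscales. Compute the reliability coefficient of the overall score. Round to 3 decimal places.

0.801

Var(Y) = 5.4² + 24.5² + 23.6² + 2²·20.3² + 2·[5.4·24.5·0.19 + 5.4·23.6·0.25 + 2·5.4·20.3·0.47 + 24.5·23.6·0.12 + 2·24.5·20.3·0.36 + 2·23.6·20.3·0.27] = 2834.73 + 1692.44 = 4527.17.
With uncorrelated errors the cross-covariances are all true-score covariance, so they carry over unchanged; only the diagonal terms shrink to ρᵢσᵢ².
True-score variance = [5.4²·0.67 + 24.5²·0.75 + 23.6²·0.56 + 2²·20.3²·0.70] + 1692.44 = 1935.47 + 1692.44 = 3627.91.
Reliability = 3627.91 / 4527.17 = 0.801.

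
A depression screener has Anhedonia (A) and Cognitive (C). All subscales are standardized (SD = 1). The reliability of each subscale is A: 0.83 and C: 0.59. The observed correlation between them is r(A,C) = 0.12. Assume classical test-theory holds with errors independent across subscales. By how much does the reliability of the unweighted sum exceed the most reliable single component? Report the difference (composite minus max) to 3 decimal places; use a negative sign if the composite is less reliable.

-0.089

Var(sum) = 2 + 0.24 = 2.24; true-score variance = 1.42 + 0.24 = 1.66; composite reliability = 0.7411.
Max component reliability = 0.8300.
Difference = 0.7411 − 0.8300 = -0.089.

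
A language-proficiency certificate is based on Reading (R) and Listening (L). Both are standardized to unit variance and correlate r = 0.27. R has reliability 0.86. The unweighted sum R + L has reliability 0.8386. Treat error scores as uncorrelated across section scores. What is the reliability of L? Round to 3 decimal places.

0.730

Var(R+L) = 2 + 2·0.27 = 2.540.
True-score variance = ρ_R + ρ_L + 2·0.27, so 0.8386 = (0.86 + ρ_L + 0.54) / 2.540.
ρ_L = 0.8386·2.540 − 0.86 − 0.54 = 0.730.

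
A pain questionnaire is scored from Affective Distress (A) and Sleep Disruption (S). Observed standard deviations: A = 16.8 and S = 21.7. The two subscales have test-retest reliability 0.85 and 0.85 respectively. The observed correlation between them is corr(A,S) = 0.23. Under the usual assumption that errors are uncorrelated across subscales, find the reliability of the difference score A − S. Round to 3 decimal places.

0.807

Var(A−S) = 16.8² + 21.7² − 2·16.8·21.7·0.23 = 753.13 − 167.698 = 585.432.
Under uncorrelated errors the observed covariances equal the true-score covariances, so only the own-variance terms attenuate.
True-score variance = [16.8²·0.85 + 21.7²·0.85] − 167.698 = 640.16 − 167.698 = 472.463.
Reliability = 472.463 / 585.432 = 0.807.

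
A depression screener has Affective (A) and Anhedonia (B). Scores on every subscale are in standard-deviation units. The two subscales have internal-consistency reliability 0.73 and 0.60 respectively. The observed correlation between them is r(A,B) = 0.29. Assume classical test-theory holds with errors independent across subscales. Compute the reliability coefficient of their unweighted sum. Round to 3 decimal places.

0.740

Var(A+B) = 2 + 2·[0.29] = 2 + 0.58 = 2.58.
With uncorrelated errors the cross-covariances are all true-score covariance, so they carry over unchanged; only the diagonal terms shrink to ρᵢσᵢ².
True-score variance = [0.73 + 0.60] + 0.58 = 1.33 + 0.58 = 1.91.
Reliability = 1.91 / 2.58 = 0.740.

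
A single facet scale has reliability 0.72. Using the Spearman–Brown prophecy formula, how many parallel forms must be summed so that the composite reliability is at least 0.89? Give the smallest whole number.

4

k ≥ ρ*(1−ρ₁)/(ρ₁(1−ρ*)) = 0.89·0.28 / (0.72·0.11) = 3.146.
Smallest integer k = 4.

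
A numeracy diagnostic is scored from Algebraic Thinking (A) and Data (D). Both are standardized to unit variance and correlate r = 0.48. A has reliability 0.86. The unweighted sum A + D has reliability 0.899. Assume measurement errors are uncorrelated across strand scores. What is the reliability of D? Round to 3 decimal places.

Var(A+D) = 2 + 2·0.48 = 2.960.
True-score variance = ρ_A + ρ_D + 2·0.48, so 0.899 = (0.86 + ρ_D + 0.96) / 2.960.
ρ_D = 0.899·2.960 − 0.86 − 0.96 = 0.841.

0.841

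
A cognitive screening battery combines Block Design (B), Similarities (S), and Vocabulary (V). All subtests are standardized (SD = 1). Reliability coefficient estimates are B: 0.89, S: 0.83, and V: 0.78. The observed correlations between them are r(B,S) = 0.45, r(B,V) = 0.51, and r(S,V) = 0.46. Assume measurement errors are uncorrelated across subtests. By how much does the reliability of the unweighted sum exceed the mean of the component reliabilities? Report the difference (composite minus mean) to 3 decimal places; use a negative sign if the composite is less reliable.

Var(sum) = 3 + 2.84 = 5.84; true-score variance = 2.5 + 2.84 = 5.34; composite reliability = 0.9144.
Mean component reliability = 0.8333.
Difference = 0.9144 − 0.8333 = 0.081.

0.081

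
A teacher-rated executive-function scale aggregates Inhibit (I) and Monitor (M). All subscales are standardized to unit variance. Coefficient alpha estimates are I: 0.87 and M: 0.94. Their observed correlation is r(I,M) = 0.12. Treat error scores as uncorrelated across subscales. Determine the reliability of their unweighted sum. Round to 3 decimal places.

0.915

Var(I+M) = 2 + 2·[0.12] = 2 + 0.24 = 2.24.
Because errors are independent across components, Cov(Tᵢ,Tⱼ) = Cov(Xᵢ,Xⱼ); the off-diagonal part of the true-score variance is the same as above.
True-score variance = [0.87 + 0.94] + 0.24 = 1.81 + 0.24 = 2.05.
Reliability = 2.05 / 2.24 = 0.915.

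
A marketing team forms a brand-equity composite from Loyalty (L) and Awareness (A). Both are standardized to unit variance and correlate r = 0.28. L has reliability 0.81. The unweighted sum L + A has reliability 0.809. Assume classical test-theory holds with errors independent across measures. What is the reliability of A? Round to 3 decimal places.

Var(L+A) = 2 + 2·0.28 = 2.560.
True-score variance = ρ_L + ρ_A + 2·0.28, so 0.809 = (0.81 + ρ_A + 0.56) / 2.560.
ρ_A = 0.809·2.560 − 0.81 − 0.56 = 0.701.

0.701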